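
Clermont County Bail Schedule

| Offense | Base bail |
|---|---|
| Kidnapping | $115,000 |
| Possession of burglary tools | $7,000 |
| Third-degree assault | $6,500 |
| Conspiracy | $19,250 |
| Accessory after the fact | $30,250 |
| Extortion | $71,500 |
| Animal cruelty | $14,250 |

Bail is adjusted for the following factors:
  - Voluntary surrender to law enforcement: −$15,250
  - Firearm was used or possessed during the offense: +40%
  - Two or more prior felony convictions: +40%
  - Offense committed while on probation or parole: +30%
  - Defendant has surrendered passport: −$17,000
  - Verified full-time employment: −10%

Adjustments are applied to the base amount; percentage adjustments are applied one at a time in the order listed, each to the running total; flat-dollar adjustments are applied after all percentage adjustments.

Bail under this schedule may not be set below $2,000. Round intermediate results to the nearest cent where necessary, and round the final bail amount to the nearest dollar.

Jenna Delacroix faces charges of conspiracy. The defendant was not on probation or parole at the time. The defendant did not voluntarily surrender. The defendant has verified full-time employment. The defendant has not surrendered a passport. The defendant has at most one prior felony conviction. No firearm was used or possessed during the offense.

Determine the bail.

$17,325

Base amounts from the schedule: conspiracy $19,250.
Single charge. Combined base = $19,250.
Verified full-time employment (−10%): $19,250 × 0.9 = $17,325.
$17,325 is at or above the $2,000 minimum.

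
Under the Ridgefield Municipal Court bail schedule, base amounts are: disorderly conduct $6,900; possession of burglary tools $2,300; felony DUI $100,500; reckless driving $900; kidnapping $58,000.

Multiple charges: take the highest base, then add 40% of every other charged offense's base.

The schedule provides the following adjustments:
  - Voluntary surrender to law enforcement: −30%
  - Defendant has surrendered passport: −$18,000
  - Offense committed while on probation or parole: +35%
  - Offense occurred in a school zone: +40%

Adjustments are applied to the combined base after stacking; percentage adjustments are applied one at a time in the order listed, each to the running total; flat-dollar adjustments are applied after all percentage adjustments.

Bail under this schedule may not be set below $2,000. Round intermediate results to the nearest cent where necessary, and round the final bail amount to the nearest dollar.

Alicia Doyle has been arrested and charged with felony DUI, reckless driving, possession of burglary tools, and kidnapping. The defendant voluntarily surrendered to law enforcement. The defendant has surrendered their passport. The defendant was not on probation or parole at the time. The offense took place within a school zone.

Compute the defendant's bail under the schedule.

Base amounts from the schedule: felony DUI $100,500; reckless driving $900; possession of burglary tools $2,300; kidnapping $58,000.
Stacking rule: highest base plus 40% of each additional charge. Highest is felony DUI at $100,500. Additional: $900 × 40% = $360; $2,300 × 40% = $920; $58,000 × 40% = $23,200. Combined base = $100,500 + $24,480 = $124,980.
Voluntary surrender to law enforcement (−30%): $124,980 × 0.7 = $87,486.
Offense occurred in a school zone (+40%): $87,486 × 1.4 = $122,480.40.
Defendant has surrendered passport (−$18,000 flat): $122,480.40 − $18,000 = $104,480.40.
$104,480.40 is at or above the $2,000 minimum.
Rounded to the nearest dollar: $104,480.

$104,480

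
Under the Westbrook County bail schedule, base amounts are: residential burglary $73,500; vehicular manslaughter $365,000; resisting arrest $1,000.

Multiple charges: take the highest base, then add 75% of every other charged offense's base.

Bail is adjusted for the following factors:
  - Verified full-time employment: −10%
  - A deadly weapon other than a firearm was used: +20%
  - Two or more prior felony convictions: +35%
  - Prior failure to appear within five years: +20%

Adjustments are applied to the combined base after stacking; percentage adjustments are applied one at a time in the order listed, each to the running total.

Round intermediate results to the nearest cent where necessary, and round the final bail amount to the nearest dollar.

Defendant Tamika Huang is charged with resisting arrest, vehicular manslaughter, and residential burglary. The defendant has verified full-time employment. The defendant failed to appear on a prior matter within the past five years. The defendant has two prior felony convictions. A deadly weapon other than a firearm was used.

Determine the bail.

$736,363

Base amounts from the schedule: resisting arrest $1,000; vehicular manslaughter $365,000; residential burglary $73,500.
Stacking rule: highest base plus 75% of each additional charge. Highest is vehicular manslaughter at $365,000. Additional: $1,000 × 75% = $750; $73,500 × 75% = $55,125. Combined base = $365,000 + $55,875 = $420,875.
Verified full-time employment (−10%): $420,875 × 0.9 = $378,787.50.
A deadly weapon other than a firearm was used (+20%): $378,787.50 × 1.2 = $454,545.
Two or more prior felony convictions (+35%): $454,545 × 1.35 = $613,635.75.
Prior failure to appear within five years (+20%): $613,635.75 × 1.2 = $736,362.90.
Rounded to the nearest dollar: $736,363.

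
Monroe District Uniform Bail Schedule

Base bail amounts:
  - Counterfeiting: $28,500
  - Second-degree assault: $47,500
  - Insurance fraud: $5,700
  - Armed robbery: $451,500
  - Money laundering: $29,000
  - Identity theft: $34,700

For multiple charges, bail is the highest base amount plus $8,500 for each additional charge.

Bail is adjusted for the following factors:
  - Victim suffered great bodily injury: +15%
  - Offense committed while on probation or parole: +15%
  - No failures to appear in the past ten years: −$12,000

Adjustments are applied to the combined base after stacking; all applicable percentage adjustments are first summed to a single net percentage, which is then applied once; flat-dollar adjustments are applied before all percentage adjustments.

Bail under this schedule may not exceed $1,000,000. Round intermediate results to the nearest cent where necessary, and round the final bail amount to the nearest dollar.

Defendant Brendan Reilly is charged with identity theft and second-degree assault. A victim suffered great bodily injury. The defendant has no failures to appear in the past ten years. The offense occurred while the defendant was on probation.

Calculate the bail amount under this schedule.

Base amounts from the schedule: identity theft $34,700; second-degree assault $47,500.
Stacking rule: highest base plus $8,500 per additional charge. Highest is second-degree assault at $47,500; 1 additional charge → +$8,500. Combined base = $56,000.
No failures to appear in the past ten years (−$12,000 flat): $56,000 − $12,000 = $44,000.
Net percentage adjustment: +15% +15% = +30%. $44,000 × 1.3 = $57,200.
$57,200 is within the $1,000,000 maximum.

$57,200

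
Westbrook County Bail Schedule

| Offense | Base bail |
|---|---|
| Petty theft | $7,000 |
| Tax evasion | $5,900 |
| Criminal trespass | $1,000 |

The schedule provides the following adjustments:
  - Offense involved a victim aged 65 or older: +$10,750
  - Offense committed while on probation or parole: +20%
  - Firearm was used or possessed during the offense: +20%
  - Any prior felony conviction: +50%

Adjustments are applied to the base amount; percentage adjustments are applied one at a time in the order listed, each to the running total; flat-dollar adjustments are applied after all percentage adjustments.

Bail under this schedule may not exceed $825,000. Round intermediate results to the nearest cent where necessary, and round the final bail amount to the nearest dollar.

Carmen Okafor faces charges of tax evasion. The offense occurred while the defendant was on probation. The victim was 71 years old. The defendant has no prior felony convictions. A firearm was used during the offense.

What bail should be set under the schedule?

$19,246

Base amounts from the schedule: tax evasion $5,900.
Single charge. Combined base = $5,900.
Offense committed while on probation or parole (+20%): $5,900 × 1.2 = $7,080.
Firearm was used or possessed during the offense (+20%): $7,080 × 1.2 = $8,496.
Offense involved a victim aged 65 or older (+$10,750 flat): $8,496 + $10,750 = $19,246.
$19,246 is within the $825,000 maximum.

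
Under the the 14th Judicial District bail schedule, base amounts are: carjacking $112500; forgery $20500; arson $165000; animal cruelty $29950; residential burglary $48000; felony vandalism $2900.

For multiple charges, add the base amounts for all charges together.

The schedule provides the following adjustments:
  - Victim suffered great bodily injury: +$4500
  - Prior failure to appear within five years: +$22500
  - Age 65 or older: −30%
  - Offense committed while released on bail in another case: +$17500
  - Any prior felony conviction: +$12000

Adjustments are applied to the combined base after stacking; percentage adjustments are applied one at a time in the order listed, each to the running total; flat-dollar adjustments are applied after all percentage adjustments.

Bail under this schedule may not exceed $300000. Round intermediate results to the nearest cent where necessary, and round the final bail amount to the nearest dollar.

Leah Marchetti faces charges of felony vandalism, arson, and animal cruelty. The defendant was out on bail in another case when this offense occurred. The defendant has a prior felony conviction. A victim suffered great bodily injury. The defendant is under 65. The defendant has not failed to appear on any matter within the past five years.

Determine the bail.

Base amounts from the schedule: felony vandalism $2900; arson $165000; animal cruelty $29950.
Stacking rule: sum of all bases. $2900 + $165000 + $29950 = $197850.
Victim suffered great bodily injury (+$4500 flat): $197850 + $4500 = $202350.
Offense committed while released on bail in another case (+$17500 flat): $202350 + $17500 = $219850.
Any prior felony conviction (+$12000 flat): $219850 + $12000 = $231850.
$231850 is within the $300000 maximum.

$231850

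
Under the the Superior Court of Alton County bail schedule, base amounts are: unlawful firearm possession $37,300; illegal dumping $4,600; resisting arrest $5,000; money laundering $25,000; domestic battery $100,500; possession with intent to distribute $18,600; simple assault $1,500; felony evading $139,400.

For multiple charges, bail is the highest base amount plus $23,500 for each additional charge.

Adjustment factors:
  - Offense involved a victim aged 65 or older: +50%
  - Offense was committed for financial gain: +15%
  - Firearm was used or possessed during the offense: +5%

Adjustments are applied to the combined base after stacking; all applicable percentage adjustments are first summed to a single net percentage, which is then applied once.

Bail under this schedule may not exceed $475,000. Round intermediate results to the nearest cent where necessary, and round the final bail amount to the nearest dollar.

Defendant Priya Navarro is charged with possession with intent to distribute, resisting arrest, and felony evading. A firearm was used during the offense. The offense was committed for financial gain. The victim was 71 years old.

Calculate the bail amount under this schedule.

Base amounts from the schedule: possession with intent to distribute $18,600; resisting arrest $5,000; felony evading $139,400.
Stacking rule: highest base plus $23,500 per additional charge. Highest is felony evading at $139,400; 2 additional charges → +$47,000. Combined base = $186,400.
Net percentage adjustment: +50% +15% +5% = +70%. $186,400 × 1.7 = $316,880.
$316,880 is within the $475,000 maximum.

$316,880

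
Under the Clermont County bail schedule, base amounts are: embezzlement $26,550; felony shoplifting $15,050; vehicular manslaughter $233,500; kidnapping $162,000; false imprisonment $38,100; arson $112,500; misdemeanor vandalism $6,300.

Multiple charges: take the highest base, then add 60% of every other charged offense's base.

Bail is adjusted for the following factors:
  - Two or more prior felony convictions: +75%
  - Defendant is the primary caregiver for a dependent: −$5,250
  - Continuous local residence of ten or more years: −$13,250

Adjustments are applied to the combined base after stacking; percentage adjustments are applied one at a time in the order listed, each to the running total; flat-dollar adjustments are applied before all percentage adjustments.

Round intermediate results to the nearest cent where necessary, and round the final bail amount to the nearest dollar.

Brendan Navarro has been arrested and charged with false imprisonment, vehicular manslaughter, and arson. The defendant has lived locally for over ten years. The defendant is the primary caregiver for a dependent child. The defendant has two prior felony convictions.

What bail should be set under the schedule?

$534,380

Base amounts from the schedule: false imprisonment $38,100; vehicular manslaughter $233,500; arson $112,500.
Stacking rule: highest base plus 60% of each additional charge. Highest is vehicular manslaughter at $233,500. Additional: $38,100 × 60% = $22,860; $112,500 × 60% = $67,500. Combined base = $233,500 + $90,360 = $323,860.
Defendant is the primary caregiver for a dependent (−$5,250 flat): $323,860 − $5,250 = $318,610.
Continuous local residence of ten or more years (−$13,250 flat): $318,610 − $13,250 = $305,360.
Two or more prior felony convictions (+75%): $305,360 × 1.75 = $534,380.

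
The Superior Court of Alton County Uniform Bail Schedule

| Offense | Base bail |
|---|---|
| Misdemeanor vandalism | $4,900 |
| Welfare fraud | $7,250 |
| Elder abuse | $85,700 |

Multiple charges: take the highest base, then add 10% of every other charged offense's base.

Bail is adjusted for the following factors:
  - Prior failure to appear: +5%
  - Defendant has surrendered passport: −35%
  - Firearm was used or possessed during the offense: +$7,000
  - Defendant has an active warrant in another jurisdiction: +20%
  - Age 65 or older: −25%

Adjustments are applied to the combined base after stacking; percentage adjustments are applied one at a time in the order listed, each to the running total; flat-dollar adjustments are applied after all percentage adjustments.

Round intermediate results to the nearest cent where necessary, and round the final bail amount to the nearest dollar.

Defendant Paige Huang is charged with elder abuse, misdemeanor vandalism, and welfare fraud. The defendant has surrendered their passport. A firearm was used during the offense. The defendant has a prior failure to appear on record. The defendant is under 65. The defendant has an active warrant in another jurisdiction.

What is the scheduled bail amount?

Base amounts from the schedule: elder abuse $85,700; misdemeanor vandalism $4,900; welfare fraud $7,250.
Stacking rule: highest base plus 10% of each additional charge. Highest is elder abuse at $85,700. Additional: $4,900 × 10% = $490; $7,250 × 10% = $725. Combined base = $85,700 + $1,215 = $86,915.
Prior failure to appear (+5%): $86,915 × 1.05 = $91,260.75.
Defendant has surrendered passport (−35%): $91,260.75 × 0.65 = $59,319.49.
Defendant has an active warrant in another jurisdiction (+20%): $59,319.49 × 1.2 = $71,183.39.
Firearm was used or possessed during the offense (+$7,000 flat): $71,183.39 + $7,000 = $78,183.39.
Rounded to the nearest dollar: $78,183.

$78,183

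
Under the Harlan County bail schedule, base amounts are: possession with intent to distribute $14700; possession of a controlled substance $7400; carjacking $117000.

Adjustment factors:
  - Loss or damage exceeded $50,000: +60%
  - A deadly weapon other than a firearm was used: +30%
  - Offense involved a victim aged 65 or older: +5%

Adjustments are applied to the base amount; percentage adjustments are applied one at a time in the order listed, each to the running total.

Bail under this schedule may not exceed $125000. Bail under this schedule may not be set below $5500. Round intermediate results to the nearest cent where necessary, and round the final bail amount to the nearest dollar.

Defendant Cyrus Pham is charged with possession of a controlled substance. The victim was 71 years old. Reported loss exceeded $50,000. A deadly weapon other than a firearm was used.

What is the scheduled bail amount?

$16162

Base amounts from the schedule: possession of a controlled substance $7400.
Single charge. Combined base = $7400.
Loss or damage exceeded $50,000 (+60%): $7400 × 1.6 = $11840.
A deadly weapon other than a firearm was used (+30%): $11840 × 1.3 = $15392.
Offense involved a victim aged 65 or older (+5%): $15392 × 1.05 = $16161.60.
$16161.60 is within the $125000 maximum.
$16161.60 is at or above the $5500 minimum.
Rounded to the nearest dollar: $16162.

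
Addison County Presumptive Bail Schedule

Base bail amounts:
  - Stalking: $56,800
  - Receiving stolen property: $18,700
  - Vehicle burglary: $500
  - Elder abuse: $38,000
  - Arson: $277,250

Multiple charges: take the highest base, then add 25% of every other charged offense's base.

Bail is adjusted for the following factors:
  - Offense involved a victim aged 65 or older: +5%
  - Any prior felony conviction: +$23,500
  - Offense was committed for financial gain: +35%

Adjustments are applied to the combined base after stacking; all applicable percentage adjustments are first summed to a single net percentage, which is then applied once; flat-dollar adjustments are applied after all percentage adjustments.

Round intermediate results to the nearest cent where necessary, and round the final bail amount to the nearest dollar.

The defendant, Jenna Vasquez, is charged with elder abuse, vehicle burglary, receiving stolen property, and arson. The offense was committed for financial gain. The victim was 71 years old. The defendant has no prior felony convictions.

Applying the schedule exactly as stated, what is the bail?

Base amounts from the schedule: elder abuse $38,000; vehicle burglary $500; receiving stolen property $18,700; arson $277,250.
Stacking rule: highest base plus 25% of each additional charge. Highest is arson at $277,250. Additional: $38,000 × 25% = $9,500; $500 × 25% = $125; $18,700 × 25% = $4,675. Combined base = $277,250 + $14,300 = $291,550.
Net percentage adjustment: +5% +35% = +40%. $291,550 × 1.4 = $408,170.

$408,170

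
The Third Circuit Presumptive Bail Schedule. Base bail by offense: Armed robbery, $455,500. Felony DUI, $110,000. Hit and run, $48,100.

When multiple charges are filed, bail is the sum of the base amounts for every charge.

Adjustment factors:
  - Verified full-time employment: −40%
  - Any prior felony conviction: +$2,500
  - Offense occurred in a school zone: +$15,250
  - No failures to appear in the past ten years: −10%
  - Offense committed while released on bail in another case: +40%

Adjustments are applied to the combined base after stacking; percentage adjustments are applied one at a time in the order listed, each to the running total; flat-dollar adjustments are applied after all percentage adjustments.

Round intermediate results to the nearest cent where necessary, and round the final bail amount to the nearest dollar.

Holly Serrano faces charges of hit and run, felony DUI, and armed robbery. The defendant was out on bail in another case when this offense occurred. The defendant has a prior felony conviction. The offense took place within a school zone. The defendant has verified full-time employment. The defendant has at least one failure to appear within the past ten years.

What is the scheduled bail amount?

Base amounts from the schedule: hit and run $48,100; felony DUI $110,000; armed robbery $455,500.
Stacking rule: sum of all bases. $48,100 + $110,000 + $455,500 = $613,600.
Verified full-time employment (−40%): $613,600 × 0.6 = $368,160.
Offense committed while released on bail in another case (+40%): $368,160 × 1.4 = $515,424.
Any prior felony conviction (+$2,500 flat): $515,424 + $2,500 = $517,924.
Offense occurred in a school zone (+$15,250 flat): $517,924 + $15,250 = $533,174.

$533,174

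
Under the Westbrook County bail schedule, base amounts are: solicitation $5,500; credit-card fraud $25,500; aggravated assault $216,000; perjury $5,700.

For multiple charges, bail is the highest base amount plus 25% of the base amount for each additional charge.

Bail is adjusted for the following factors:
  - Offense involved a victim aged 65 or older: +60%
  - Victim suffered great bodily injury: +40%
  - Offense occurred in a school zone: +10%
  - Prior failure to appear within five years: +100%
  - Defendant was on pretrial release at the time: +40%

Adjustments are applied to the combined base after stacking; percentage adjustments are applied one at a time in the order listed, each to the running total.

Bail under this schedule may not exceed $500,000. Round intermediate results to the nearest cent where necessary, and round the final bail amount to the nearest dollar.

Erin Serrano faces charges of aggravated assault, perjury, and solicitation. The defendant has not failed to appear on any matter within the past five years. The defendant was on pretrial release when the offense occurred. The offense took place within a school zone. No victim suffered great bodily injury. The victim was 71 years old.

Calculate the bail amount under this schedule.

Base amounts from the schedule: aggravated assault $216,000; perjury $5,700; solicitation $5,500.
Stacking rule: highest base plus 25% of each additional charge. Highest is aggravated assault at $216,000. Additional: $5,700 × 25% = $1,425; $5,500 × 25% = $1,375. Combined base = $216,000 + $2,800 = $218,800.
Offense involved a victim aged 65 or older (+60%): $218,800 × 1.6 = $350,080.
Offense occurred in a school zone (+10%): $350,080 × 1.1 = $385,088.
Defendant was on pretrial release at the time (+40%): $385,088 × 1.4 = $539,123.20.
Result $539,123.20 exceeds the maximum of $500,000; bail is capped at $500,000.

$500,000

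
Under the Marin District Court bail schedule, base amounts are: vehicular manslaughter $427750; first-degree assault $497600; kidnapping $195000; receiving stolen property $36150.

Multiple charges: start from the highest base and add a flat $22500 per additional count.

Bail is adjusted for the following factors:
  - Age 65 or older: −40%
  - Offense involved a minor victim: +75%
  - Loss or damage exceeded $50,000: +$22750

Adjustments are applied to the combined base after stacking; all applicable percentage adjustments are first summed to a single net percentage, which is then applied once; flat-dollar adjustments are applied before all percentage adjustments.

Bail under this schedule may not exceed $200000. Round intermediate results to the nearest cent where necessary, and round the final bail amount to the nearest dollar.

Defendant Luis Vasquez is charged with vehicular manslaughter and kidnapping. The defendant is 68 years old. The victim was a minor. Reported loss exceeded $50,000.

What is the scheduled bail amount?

Base amounts from the schedule: vehicular manslaughter $427750; kidnapping $195000.
Stacking rule: highest base plus $22500 per additional charge. Highest is vehicular manslaughter at $427750; 1 additional charge → +$22500. Combined base = $450250.
Loss or damage exceeded $50,000 (+$22750 flat): $450250 + $22750 = $473000.
Net percentage adjustment: −40% +75% = +35%. $473000 × 1.35 = $638550.
Result $638550 exceeds the maximum of $200000; bail is capped at $200000.

$200000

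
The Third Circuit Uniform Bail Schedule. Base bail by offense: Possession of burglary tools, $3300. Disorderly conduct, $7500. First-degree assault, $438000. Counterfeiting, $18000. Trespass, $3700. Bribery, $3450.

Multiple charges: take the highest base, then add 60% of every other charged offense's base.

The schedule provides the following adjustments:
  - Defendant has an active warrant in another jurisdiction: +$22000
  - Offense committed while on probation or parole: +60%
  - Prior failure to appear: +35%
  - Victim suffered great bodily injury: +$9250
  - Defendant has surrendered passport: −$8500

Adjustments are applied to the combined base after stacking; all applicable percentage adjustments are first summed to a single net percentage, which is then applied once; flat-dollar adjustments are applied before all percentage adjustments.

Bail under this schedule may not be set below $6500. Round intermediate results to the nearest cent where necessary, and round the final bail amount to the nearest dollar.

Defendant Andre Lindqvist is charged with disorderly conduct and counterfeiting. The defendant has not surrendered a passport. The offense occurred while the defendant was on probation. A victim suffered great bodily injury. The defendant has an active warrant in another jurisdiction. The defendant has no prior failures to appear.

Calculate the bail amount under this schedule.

$86000

Base amounts from the schedule: disorderly conduct $7500; counterfeiting $18000.
Stacking rule: highest base plus 60% of each additional charge. Highest is counterfeiting at $18000. Additional: $7500 × 60% = $4500. Combined base = $18000 + $4500 = $22500.
Defendant has an active warrant in another jurisdiction (+$22000 flat): $22500 + $22000 = $44500.
Victim suffered great bodily injury (+$9250 flat): $44500 + $9250 = $53750.
Offense committed while on probation or parole (+60%): $53750 × 1.6 = $86000.
$86000 is at or above the $6500 minimum.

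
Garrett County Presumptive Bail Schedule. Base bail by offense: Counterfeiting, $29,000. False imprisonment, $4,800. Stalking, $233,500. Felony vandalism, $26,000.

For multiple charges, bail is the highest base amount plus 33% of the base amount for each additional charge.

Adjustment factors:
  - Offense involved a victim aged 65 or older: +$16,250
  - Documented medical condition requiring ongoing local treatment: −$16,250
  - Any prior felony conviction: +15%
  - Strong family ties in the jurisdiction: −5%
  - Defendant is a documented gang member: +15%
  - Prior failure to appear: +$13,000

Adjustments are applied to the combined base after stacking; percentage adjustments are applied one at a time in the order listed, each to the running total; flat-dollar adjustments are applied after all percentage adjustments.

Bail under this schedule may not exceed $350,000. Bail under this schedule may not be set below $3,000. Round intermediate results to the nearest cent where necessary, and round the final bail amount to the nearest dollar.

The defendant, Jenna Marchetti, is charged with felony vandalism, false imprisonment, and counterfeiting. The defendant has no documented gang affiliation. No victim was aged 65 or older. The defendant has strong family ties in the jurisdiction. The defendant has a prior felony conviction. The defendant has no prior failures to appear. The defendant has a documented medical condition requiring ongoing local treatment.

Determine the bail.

$26,537

Base amounts from the schedule: felony vandalism $26,000; false imprisonment $4,800; counterfeiting $29,000.
Stacking rule: highest base plus 33% of each additional charge. Highest is counterfeiting at $29,000. Additional: $26,000 × 33% = $8,580; $4,800 × 33% = $1,584. Combined base = $29,000 + $10,164 = $39,164.
Any prior felony conviction (+15%): $39,164 × 1.15 = $45,038.60.
Strong family ties in the jurisdiction (−5%): $45,038.60 × 0.95 = $42,786.67.
Documented medical condition requiring ongoing local treatment (−$16,250 flat): $42,786.67 − $16,250 = $26,536.67.
$26,536.67 is within the $350,000 maximum.
$26,536.67 is at or above the $3,000 minimum.
Rounded to the nearest dollar: $26,537.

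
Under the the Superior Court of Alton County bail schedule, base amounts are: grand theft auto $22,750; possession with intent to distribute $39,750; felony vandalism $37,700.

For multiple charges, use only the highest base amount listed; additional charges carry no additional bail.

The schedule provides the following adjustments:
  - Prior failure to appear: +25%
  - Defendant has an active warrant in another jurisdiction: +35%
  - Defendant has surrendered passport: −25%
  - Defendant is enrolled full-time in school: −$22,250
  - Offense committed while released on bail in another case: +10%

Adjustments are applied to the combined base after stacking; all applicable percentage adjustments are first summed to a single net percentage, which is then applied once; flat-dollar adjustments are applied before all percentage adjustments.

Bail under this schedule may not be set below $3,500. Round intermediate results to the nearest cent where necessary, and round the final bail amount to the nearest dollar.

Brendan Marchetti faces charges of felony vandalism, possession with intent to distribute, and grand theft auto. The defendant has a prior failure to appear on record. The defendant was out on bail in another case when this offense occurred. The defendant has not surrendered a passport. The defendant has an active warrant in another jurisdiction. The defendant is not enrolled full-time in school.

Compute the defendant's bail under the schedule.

Base amounts from the schedule: felony vandalism $37,700; possession with intent to distribute $39,750; grand theft auto $22,750.
Stacking rule: use the highest base only. Highest is possession with intent to distribute at $39,750. Combined base = $39,750.
Net percentage adjustment: +25% +35% +10% = +70%. $39,750 × 1.7 = $67,575.
$67,575 is at or above the $3,500 minimum.

$67,575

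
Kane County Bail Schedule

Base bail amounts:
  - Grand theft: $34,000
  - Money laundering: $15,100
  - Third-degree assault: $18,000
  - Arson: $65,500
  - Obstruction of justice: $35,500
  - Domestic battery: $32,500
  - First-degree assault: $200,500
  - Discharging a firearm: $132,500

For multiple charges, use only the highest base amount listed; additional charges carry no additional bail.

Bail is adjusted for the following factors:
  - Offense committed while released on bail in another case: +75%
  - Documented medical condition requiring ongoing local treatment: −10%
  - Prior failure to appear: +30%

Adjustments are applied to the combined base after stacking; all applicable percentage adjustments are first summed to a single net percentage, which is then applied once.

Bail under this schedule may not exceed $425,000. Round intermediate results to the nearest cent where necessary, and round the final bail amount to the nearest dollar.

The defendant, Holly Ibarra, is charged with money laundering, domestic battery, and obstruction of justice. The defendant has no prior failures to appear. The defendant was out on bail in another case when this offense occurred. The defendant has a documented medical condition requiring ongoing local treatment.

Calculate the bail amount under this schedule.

$58,575

Base amounts from the schedule: money laundering $15,100; domestic battery $32,500; obstruction of justice $35,500.
Stacking rule: use the highest base only. Highest is obstruction of justice at $35,500. Combined base = $35,500.
Net percentage adjustment: +75% −10% = +65%. $35,500 × 1.65 = $58,575.
$58,575 is within the $425,000 maximum.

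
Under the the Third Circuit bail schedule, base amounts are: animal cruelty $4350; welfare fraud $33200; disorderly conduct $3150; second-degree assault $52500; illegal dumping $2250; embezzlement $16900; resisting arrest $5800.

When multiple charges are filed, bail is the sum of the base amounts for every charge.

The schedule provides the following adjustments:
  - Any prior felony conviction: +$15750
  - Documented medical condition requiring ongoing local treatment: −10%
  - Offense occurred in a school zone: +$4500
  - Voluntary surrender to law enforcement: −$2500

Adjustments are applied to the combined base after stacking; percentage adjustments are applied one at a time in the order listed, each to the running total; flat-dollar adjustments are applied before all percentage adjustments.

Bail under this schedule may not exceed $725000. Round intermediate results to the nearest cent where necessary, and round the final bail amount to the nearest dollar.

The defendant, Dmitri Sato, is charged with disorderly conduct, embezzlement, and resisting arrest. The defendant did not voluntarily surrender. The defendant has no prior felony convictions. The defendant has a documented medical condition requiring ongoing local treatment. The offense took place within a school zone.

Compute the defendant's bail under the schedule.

$27315

Base amounts from the schedule: disorderly conduct $3150; embezzlement $16900; resisting arrest $5800.
Stacking rule: sum of all bases. $3150 + $16900 + $5800 = $25850.
Offense occurred in a school zone (+$4500 flat): $25850 + $4500 = $30350.
Documented medical condition requiring ongoing local treatment (−10%): $30350 × 0.9 = $27315.
$27315 is within the $725000 maximum.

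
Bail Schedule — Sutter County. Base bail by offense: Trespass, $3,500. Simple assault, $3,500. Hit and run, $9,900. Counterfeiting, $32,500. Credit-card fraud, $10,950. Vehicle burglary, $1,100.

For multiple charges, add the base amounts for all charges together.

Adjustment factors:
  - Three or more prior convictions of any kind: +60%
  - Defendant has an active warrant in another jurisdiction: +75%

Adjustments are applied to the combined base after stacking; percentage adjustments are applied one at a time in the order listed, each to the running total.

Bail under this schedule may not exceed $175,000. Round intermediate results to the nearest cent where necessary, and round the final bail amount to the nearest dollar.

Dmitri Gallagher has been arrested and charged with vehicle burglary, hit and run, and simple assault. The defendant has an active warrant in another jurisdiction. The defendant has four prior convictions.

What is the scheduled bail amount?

$40,600

Base amounts from the schedule: vehicle burglary $1,100; hit and run $9,900; simple assault $3,500.
Stacking rule: sum of all bases. $1,100 + $9,900 + $3,500 = $14,500.
Three or more prior convictions of any kind (+60%): $14,500 × 1.6 = $23,200.
Defendant has an active warrant in another jurisdiction (+75%): $23,200 × 1.75 = $40,600.
$40,600 is within the $175,000 maximum.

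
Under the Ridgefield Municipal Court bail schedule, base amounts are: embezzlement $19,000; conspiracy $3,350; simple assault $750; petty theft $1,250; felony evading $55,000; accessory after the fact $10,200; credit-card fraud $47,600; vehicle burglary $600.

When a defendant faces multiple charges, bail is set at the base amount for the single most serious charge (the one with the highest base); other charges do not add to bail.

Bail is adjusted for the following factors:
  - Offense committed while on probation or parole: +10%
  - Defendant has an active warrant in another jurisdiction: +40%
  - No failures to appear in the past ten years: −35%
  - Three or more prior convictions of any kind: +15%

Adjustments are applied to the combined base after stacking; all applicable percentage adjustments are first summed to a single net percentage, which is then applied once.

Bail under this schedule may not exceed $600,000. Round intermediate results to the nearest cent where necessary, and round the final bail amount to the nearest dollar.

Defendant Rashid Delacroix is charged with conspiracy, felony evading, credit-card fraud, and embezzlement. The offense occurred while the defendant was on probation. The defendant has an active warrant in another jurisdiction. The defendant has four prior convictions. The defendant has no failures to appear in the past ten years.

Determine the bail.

Base amounts from the schedule: conspiracy $3,350; felony evading $55,000; credit-card fraud $47,600; embezzlement $19,000.
Stacking rule: use the highest base only. Highest is felony evading at $55,000. Combined base = $55,000.
Net percentage adjustment: +10% +40% −35% +15% = +30%. $55,000 × 1.3 = $71,500.
$71,500 is within the $600,000 maximum.

$71,500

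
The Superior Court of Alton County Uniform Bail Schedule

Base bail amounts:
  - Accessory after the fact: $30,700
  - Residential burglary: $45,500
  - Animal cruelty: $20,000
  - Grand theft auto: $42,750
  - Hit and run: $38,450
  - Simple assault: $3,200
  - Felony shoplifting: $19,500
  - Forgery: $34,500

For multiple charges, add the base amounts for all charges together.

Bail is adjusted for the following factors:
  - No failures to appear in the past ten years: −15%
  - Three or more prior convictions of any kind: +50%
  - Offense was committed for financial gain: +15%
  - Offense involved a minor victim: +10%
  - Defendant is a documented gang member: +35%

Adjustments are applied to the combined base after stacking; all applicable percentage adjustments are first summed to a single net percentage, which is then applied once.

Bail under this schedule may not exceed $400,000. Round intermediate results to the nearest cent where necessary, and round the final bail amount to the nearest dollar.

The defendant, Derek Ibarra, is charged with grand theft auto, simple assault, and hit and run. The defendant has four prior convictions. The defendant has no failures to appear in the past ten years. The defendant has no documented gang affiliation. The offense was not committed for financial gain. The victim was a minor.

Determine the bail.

$122,380

Base amounts from the schedule: grand theft auto $42,750; simple assault $3,200; hit and run $38,450.
Stacking rule: sum of all bases. $42,750 + $3,200 + $38,450 = $84,400.
Net percentage adjustment: −15% +50% +10% = +45%. $84,400 × 1.45 = $122,380.
$122,380 is within the $400,000 maximum.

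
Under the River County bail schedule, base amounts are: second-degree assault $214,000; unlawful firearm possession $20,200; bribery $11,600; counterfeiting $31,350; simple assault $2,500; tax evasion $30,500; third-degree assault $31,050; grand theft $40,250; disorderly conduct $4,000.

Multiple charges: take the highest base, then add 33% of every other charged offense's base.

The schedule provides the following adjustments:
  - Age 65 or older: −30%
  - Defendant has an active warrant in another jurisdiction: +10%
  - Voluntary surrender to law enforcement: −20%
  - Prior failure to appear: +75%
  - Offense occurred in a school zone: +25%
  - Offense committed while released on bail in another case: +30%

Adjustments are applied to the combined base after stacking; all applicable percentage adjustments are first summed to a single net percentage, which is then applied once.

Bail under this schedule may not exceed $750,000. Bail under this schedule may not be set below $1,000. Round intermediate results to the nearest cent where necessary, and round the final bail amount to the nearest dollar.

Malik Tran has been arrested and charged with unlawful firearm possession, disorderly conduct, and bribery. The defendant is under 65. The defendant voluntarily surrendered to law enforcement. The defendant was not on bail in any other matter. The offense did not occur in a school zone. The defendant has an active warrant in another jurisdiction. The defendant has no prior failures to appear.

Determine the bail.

$22,813

Base amounts from the schedule: unlawful firearm possession $20,200; disorderly conduct $4,000; bribery $11,600.
Stacking rule: highest base plus 33% of each additional charge. Highest is unlawful firearm possession at $20,200. Additional: $4,000 × 33% = $1,320; $11,600 × 33% = $3,828. Combined base = $20,200 + $5,148 = $25,348.
Net percentage adjustment: +10% −20% = −10%. $25,348 × 0.9 = $22,813.20.
$22,813.20 is within the $750,000 maximum.
$22,813.20 is at or above the $1,000 minimum.
Rounded to the nearest dollar: $22,813.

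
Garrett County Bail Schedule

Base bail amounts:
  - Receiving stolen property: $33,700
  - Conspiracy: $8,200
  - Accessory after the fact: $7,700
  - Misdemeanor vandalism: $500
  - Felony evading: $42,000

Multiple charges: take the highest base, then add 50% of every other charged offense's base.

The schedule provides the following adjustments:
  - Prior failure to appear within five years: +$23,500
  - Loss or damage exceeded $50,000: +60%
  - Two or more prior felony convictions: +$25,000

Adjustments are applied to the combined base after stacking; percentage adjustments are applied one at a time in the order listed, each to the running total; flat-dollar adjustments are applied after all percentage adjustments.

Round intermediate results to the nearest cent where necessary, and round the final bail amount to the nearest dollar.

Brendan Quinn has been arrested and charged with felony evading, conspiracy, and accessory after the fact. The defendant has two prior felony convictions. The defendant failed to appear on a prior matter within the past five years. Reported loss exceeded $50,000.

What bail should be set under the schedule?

$128,420

Base amounts from the schedule: felony evading $42,000; conspiracy $8,200; accessory after the fact $7,700.
Stacking rule: highest base plus 50% of each additional charge. Highest is felony evading at $42,000. Additional: $8,200 × 50% = $4,100; $7,700 × 50% = $3,850. Combined base = $42,000 + $7,950 = $49,950.
Loss or damage exceeded $50,000 (+60%): $49,950 × 1.6 = $79,920.
Prior failure to appear within five years (+$23,500 flat): $79,920 + $23,500 = $103,420.
Two or more prior felony convictions (+$25,000 flat): $103,420 + $25,000 = $128,420.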